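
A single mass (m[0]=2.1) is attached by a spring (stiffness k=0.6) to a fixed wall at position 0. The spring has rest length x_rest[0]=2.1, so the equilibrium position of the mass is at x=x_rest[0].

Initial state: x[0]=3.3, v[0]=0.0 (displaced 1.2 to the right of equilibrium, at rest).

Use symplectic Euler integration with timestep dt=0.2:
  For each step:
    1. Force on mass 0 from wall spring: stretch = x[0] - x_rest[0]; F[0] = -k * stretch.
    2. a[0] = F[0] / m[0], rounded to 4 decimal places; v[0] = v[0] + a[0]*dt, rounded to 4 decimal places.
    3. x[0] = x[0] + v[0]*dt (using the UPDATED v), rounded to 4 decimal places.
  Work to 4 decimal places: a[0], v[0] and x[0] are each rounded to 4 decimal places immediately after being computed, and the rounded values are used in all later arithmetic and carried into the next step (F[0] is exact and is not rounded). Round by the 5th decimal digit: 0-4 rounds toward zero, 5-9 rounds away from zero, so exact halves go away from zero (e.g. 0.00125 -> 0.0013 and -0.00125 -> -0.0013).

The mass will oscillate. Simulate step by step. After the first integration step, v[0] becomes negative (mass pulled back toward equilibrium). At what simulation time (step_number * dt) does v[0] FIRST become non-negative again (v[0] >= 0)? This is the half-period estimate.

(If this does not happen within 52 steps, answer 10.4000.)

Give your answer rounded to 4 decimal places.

Step 0: x=[3.3000] v=[0.0000]
Step 1: x=[3.2863] v=[-0.0686]
Step 2: x=[3.2590] v=[-0.1364]
Step 3: x=[3.2185] v=[-0.2026]
Step 4: x=[3.1652] v=[-0.2665]
Step 5: x=[3.0997] v=[-0.3274]
Step 6: x=[3.0228] v=[-0.3845]
Step 7: x=[2.9354] v=[-0.4372]
Step 8: x=[2.8384] v=[-0.4849]
Step 9: x=[2.7330] v=[-0.5271]
Step 10: x=[2.6203] v=[-0.5633]
Step 11: x=[2.5017] v=[-0.5930]
Step 12: x=[2.3785] v=[-0.6160]
Step 13: x=[2.2521] v=[-0.6319]
Step 14: x=[2.1240] v=[-0.6406]
Step 15: x=[1.9956] v=[-0.6420]
Step 16: x=[1.8684] v=[-0.6360]
Step 17: x=[1.7438] v=[-0.6228]
Step 18: x=[1.6233] v=[-0.6024]
Step 19: x=[1.5083] v=[-0.5752]
Step 20: x=[1.4000] v=[-0.5414]
Step 21: x=[1.2997] v=[-0.5014]
Step 22: x=[1.2086] v=[-0.4557]
Step 23: x=[1.1276] v=[-0.4048]
Step 24: x=[1.0578] v=[-0.3492]
Step 25: x=[0.9999] v=[-0.2896]
Step 26: x=[0.9546] v=[-0.2267]
Step 27: x=[0.9224] v=[-0.1612]
Step 28: x=[0.9036] v=[-0.0939]
Step 29: x=[0.8985] v=[-0.0255]
Step 30: x=[0.9071] v=[0.0432]
First v>=0 after going negative at step 30, time=6.0000

Answer: 6.0000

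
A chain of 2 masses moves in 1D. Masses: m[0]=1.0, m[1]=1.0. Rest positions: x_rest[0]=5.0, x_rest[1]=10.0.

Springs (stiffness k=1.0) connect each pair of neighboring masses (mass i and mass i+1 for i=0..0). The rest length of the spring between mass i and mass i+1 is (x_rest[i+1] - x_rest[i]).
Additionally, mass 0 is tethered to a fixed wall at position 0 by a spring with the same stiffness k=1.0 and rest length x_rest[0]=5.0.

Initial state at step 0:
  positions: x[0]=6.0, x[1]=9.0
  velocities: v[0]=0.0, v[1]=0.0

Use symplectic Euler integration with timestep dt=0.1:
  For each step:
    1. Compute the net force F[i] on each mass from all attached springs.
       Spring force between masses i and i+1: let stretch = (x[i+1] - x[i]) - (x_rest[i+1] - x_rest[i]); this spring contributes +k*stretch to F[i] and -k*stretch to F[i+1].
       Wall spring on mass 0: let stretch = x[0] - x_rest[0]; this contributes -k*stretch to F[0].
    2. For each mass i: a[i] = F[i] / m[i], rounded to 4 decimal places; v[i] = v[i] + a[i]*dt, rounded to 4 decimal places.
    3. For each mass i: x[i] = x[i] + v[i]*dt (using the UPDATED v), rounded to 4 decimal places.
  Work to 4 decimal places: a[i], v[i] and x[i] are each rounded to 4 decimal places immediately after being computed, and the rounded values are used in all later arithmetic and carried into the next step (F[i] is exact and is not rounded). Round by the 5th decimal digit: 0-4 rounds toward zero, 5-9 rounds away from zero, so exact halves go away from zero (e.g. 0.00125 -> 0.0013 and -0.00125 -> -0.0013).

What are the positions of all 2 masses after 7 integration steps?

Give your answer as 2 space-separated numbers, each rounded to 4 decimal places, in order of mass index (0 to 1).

Answer: 5.2565 9.4997

Derivation:
Step 0: x=[6.0000 9.0000] v=[0.0000 0.0000]
Step 1: x=[5.9700 9.0200] v=[-0.3000 0.2000]
Step 2: x=[5.9108 9.0595] v=[-0.5920 0.3950]
Step 3: x=[5.8240 9.1175] v=[-0.8682 0.5801]
Step 4: x=[5.7119 9.1926] v=[-1.1213 0.7508]
Step 5: x=[5.5775 9.2829] v=[-1.3444 0.9027]
Step 6: x=[5.4243 9.3861] v=[-1.5316 1.0322]
Step 7: x=[5.2565 9.4997] v=[-1.6779 1.1360]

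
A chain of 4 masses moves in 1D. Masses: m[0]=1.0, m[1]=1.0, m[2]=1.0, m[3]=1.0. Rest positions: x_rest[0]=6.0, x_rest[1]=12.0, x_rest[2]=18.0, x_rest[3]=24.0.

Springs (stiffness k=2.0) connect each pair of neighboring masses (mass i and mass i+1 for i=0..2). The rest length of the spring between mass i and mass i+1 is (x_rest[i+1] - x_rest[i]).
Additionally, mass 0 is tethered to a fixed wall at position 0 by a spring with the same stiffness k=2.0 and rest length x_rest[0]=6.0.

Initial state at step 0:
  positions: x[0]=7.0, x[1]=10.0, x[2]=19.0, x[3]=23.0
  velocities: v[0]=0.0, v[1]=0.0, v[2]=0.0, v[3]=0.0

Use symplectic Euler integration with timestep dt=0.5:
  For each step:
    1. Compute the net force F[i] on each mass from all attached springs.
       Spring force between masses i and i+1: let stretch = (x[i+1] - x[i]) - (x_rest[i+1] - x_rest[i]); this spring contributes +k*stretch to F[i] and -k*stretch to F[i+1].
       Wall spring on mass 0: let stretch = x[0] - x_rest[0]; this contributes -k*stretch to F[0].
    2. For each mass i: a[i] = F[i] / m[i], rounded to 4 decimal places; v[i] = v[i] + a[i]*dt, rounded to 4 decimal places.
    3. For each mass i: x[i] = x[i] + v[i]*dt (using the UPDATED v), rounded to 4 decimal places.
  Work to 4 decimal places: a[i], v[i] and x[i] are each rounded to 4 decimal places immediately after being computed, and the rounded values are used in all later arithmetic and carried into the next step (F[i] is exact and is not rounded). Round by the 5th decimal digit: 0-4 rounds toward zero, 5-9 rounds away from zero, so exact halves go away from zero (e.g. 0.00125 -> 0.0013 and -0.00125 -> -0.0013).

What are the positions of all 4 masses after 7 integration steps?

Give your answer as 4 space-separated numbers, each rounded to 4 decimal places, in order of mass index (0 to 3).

Step 0: x=[7.0000 10.0000 19.0000 23.0000] v=[0.0000 0.0000 0.0000 0.0000]
Step 1: x=[5.0000 13.0000 16.5000 24.0000] v=[-4.0000 6.0000 -5.0000 2.0000]
Step 2: x=[4.5000 13.7500 16.0000 24.2500] v=[-1.0000 1.5000 -1.0000 0.5000]
Step 3: x=[6.3750 11.0000 18.5000 23.3750] v=[3.7500 -5.5000 5.0000 -1.7500]
Step 4: x=[7.3750 9.6875 19.6875 23.0625] v=[2.0000 -2.6250 2.3750 -0.6250]
Step 5: x=[5.8438 12.2188 17.5625 24.0625] v=[-3.0625 5.0625 -4.2500 2.0000]
Step 6: x=[4.5782 14.2344 16.0157 24.8125] v=[-2.5313 4.0312 -3.0937 1.5000]
Step 7: x=[5.8516 12.3126 17.9766 24.1641] v=[2.5467 -3.8437 3.9218 -1.2968]

Answer: 5.8516 12.3126 17.9766 24.1641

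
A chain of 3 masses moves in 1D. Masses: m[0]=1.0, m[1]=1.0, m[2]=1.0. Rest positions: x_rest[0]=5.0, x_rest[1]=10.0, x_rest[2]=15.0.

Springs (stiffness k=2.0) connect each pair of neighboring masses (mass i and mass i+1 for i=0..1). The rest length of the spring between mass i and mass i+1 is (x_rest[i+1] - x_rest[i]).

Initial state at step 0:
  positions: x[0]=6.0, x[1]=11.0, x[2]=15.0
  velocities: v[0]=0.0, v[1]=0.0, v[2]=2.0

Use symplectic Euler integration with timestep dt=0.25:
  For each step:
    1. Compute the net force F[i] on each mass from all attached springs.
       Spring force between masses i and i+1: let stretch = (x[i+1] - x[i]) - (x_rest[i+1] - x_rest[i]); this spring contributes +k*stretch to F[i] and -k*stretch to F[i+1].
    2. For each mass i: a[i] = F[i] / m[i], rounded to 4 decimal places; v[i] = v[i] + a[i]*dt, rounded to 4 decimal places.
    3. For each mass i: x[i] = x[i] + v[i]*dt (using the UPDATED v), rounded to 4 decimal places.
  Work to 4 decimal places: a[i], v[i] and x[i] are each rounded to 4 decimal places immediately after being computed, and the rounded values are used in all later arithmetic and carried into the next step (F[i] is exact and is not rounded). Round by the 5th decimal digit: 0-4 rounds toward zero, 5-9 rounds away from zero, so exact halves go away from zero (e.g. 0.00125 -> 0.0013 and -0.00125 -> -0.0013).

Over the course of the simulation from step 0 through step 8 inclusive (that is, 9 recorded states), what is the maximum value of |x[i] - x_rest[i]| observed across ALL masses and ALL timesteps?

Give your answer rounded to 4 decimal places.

Step 0: x=[6.0000 11.0000 15.0000] v=[0.0000 0.0000 2.0000]
Step 1: x=[6.0000 10.8750 15.6250] v=[0.0000 -0.5000 2.5000]
Step 2: x=[5.9844 10.7344 16.2813] v=[-0.0625 -0.5625 2.6250]
Step 3: x=[5.9375 10.6934 16.8692] v=[-0.1875 -0.1641 2.3516]
Step 4: x=[5.8601 10.8299 17.3101] v=[-0.3096 0.5459 1.7637]
Step 5: x=[5.7789 11.1552 17.5660] v=[-0.3247 1.3011 1.0236]
Step 6: x=[5.7448 11.6098 17.6456] v=[-0.1366 1.8184 0.3182]
Step 7: x=[5.8188 12.0858 17.5957] v=[0.2959 1.9038 -0.1997]
Step 8: x=[6.0512 12.4671 17.4820] v=[0.9294 1.5253 -0.4547]
Max displacement = 2.6456

Answer: 2.6456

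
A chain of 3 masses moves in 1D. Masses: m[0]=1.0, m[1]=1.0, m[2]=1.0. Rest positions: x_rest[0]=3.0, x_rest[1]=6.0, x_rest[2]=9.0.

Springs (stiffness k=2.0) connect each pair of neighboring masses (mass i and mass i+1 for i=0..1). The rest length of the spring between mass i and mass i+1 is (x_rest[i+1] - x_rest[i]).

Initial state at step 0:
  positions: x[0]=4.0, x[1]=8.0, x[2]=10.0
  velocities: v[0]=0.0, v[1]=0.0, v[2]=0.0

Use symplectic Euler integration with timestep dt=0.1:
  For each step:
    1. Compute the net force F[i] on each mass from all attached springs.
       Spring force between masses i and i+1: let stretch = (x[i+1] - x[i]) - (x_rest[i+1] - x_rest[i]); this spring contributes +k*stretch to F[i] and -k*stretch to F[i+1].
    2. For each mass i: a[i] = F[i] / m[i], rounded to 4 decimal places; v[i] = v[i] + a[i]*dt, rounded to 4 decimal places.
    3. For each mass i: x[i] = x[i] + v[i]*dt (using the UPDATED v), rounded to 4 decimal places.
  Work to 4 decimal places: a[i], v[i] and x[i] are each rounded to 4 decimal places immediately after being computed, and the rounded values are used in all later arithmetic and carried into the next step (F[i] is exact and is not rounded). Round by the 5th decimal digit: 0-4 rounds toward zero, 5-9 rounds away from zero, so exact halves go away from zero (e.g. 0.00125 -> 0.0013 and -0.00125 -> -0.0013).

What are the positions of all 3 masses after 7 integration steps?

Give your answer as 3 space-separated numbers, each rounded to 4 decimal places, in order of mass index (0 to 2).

Answer: 4.4233 7.1537 10.4233

Derivation:
Step 0: x=[4.0000 8.0000 10.0000] v=[0.0000 0.0000 0.0000]
Step 1: x=[4.0200 7.9600 10.0200] v=[0.2000 -0.4000 0.2000]
Step 2: x=[4.0588 7.8824 10.0588] v=[0.3880 -0.7760 0.3880]
Step 3: x=[4.1141 7.7719 10.1141] v=[0.5527 -1.1054 0.5527]
Step 4: x=[4.1825 7.6351 10.1825] v=[0.6843 -1.3685 0.6843]
Step 5: x=[4.2600 7.4802 10.2600] v=[0.7748 -1.5495 0.7748]
Step 6: x=[4.3419 7.3164 10.3419] v=[0.8188 -1.6376 0.8188]
Step 7: x=[4.4233 7.1537 10.4233] v=[0.8137 -1.6274 0.8137]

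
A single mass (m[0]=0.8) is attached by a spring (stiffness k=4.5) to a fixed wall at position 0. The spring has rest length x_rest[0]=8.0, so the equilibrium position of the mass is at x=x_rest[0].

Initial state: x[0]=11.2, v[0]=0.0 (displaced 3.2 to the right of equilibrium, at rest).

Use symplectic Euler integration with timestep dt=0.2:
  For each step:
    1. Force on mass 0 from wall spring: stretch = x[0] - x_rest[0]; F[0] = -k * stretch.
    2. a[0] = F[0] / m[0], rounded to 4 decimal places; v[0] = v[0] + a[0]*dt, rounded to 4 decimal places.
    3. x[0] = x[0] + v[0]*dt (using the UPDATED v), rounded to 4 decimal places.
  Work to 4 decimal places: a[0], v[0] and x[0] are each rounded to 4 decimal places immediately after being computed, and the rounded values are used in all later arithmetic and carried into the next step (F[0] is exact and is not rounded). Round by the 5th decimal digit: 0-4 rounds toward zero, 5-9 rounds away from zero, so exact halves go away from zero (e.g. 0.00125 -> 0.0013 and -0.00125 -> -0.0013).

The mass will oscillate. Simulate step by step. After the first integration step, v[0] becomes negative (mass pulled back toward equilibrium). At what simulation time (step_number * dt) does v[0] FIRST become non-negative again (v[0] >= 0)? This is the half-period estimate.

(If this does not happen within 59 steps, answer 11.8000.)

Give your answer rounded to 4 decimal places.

Step 0: x=[11.2000] v=[0.0000]
Step 1: x=[10.4800] v=[-3.6000]
Step 2: x=[9.2020] v=[-6.3900]
Step 3: x=[7.6535] v=[-7.7423]
Step 4: x=[6.1830] v=[-7.3525]
Step 5: x=[5.1213] v=[-5.3084]
Step 6: x=[4.7073] v=[-2.0699]
Step 7: x=[5.0342] v=[1.6344]
First v>=0 after going negative at step 7, time=1.4000

Answer: 1.4000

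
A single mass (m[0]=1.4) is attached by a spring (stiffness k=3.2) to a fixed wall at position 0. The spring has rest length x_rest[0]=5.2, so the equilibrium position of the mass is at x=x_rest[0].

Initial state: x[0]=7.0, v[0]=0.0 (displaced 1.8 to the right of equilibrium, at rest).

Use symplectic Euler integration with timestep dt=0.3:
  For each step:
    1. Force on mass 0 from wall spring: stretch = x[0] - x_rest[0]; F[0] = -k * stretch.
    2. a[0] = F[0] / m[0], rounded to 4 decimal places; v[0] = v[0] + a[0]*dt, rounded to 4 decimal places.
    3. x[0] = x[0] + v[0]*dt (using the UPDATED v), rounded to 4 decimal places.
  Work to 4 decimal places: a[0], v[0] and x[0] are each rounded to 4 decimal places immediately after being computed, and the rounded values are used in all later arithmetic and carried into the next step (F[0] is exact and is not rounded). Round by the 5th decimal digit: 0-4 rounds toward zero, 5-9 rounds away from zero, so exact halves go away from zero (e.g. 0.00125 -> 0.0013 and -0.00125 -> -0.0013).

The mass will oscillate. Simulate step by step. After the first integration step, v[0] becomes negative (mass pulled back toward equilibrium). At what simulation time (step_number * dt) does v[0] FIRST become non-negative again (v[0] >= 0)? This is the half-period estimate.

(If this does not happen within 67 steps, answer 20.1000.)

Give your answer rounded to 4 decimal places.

Answer: 2.1000

Derivation:
Step 0: x=[7.0000] v=[0.0000]
Step 1: x=[6.6297] v=[-1.2343]
Step 2: x=[5.9653] v=[-2.2147]
Step 3: x=[5.1435] v=[-2.7395]
Step 4: x=[4.3333] v=[-2.7008]
Step 5: x=[3.7014] v=[-2.1065]
Step 6: x=[3.3777] v=[-1.0789]
Step 7: x=[3.4289] v=[0.1707]
First v>=0 after going negative at step 7, time=2.1000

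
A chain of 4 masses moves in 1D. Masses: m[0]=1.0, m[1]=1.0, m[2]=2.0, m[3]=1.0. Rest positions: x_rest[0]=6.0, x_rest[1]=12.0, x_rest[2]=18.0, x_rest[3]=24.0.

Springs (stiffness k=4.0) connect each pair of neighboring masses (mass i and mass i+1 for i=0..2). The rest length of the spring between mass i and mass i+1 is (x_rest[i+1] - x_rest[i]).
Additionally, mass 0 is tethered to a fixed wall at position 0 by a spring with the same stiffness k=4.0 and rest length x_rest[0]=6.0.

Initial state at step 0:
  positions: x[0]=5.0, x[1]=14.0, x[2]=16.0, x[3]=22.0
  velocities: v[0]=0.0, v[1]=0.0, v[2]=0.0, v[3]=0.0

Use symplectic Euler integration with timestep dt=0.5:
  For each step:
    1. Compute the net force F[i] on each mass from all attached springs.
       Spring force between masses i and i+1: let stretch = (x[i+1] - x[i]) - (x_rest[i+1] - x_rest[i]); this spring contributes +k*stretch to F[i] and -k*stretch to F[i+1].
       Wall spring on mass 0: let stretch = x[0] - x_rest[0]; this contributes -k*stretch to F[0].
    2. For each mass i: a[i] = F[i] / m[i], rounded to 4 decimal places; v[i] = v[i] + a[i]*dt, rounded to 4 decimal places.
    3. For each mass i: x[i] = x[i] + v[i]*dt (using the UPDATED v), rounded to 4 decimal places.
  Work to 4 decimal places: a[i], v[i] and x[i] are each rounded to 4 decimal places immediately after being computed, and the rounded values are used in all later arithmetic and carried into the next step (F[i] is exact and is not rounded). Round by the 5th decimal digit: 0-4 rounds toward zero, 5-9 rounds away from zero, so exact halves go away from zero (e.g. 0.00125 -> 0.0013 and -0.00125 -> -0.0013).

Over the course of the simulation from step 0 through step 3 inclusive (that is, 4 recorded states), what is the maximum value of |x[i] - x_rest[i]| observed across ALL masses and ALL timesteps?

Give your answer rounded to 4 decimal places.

Step 0: x=[5.0000 14.0000 16.0000 22.0000] v=[0.0000 0.0000 0.0000 0.0000]
Step 1: x=[9.0000 7.0000 18.0000 22.0000] v=[8.0000 -14.0000 4.0000 0.0000]
Step 2: x=[2.0000 13.0000 16.5000 24.0000] v=[-14.0000 12.0000 -3.0000 4.0000]
Step 3: x=[4.0000 11.5000 17.0000 24.5000] v=[4.0000 -3.0000 1.0000 1.0000]
Max displacement = 5.0000

Answer: 5.0000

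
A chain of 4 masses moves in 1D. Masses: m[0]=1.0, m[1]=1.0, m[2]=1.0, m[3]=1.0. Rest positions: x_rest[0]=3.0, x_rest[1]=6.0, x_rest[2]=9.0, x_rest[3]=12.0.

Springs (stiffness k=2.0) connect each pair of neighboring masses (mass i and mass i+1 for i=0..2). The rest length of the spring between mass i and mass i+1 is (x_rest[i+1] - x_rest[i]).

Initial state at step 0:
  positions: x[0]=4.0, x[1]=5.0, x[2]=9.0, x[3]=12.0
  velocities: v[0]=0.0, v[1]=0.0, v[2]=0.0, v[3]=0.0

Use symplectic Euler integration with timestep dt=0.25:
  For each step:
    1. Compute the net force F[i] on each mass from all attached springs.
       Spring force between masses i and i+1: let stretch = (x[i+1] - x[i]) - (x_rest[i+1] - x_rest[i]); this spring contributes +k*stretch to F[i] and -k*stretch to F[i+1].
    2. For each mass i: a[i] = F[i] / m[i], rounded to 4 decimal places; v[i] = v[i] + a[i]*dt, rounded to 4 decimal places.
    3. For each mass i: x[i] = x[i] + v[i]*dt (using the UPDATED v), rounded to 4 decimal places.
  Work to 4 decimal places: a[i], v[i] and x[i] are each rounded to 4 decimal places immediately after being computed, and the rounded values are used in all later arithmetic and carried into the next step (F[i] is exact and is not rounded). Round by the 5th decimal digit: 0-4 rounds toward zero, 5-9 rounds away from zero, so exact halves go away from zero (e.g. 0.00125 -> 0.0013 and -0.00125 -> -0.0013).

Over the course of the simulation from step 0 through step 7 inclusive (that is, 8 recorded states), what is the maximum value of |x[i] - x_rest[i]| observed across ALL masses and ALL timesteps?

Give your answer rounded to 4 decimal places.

Answer: 1.0457

Derivation:
Step 0: x=[4.0000 5.0000 9.0000 12.0000] v=[0.0000 0.0000 0.0000 0.0000]
Step 1: x=[3.7500 5.3750 8.8750 12.0000] v=[-1.0000 1.5000 -0.5000 0.0000]
Step 2: x=[3.3281 5.9844 8.7031 11.9844] v=[-1.6875 2.4375 -0.6875 -0.0625]
Step 3: x=[2.8633 6.6016 8.6016 11.9336] v=[-1.8594 2.4687 -0.4062 -0.2032]
Step 4: x=[2.4907 7.0015 8.6666 11.8413] v=[-1.4903 1.5996 0.2598 -0.3692]
Step 5: x=[2.3070 7.0457 8.9203 11.7272] v=[-0.7349 0.1768 1.0146 -0.4566]
Step 6: x=[2.3406 6.7319 9.2905 11.6372] v=[0.1345 -1.2553 1.4808 -0.3601]
Step 7: x=[2.5482 6.1890 9.6342 11.6288] v=[0.8302 -2.1717 1.3749 -0.0335]
Max displacement = 1.0457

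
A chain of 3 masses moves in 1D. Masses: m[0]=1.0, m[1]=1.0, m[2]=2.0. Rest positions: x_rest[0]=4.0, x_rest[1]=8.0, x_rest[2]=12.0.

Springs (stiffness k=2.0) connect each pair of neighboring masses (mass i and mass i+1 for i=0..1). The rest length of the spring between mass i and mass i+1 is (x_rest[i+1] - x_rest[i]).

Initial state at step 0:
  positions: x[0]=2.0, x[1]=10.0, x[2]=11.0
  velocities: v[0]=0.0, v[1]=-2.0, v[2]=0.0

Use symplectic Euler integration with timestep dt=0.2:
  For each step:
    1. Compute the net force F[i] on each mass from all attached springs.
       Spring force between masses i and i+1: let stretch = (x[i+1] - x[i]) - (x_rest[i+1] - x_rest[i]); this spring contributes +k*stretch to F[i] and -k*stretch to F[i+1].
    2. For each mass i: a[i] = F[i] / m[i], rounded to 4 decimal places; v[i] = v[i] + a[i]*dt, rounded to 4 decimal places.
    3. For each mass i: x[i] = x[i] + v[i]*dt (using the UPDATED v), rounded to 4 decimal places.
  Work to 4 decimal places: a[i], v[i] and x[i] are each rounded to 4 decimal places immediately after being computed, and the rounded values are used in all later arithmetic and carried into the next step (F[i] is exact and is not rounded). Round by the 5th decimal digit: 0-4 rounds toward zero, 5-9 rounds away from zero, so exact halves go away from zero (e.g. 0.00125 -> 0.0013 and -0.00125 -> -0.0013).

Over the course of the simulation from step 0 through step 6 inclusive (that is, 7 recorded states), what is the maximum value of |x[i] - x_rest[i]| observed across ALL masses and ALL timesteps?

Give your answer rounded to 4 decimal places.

Step 0: x=[2.0000 10.0000 11.0000] v=[0.0000 -2.0000 0.0000]
Step 1: x=[2.3200 9.0400 11.1200] v=[1.6000 -4.8000 0.6000]
Step 2: x=[2.8576 7.7088 11.3168] v=[2.6880 -6.6560 0.9840]
Step 3: x=[3.4633 6.2781 11.5293] v=[3.0285 -7.1533 1.0624]
Step 4: x=[3.9742 5.0424 11.6917] v=[2.5544 -6.1787 0.8122]
Step 5: x=[4.2505 4.2531 11.7482] v=[1.3817 -3.9463 0.2823]
Step 6: x=[4.2070 4.0632 11.6649] v=[-0.2173 -0.9493 -0.4167]
Max displacement = 3.9368

Answer: 3.9368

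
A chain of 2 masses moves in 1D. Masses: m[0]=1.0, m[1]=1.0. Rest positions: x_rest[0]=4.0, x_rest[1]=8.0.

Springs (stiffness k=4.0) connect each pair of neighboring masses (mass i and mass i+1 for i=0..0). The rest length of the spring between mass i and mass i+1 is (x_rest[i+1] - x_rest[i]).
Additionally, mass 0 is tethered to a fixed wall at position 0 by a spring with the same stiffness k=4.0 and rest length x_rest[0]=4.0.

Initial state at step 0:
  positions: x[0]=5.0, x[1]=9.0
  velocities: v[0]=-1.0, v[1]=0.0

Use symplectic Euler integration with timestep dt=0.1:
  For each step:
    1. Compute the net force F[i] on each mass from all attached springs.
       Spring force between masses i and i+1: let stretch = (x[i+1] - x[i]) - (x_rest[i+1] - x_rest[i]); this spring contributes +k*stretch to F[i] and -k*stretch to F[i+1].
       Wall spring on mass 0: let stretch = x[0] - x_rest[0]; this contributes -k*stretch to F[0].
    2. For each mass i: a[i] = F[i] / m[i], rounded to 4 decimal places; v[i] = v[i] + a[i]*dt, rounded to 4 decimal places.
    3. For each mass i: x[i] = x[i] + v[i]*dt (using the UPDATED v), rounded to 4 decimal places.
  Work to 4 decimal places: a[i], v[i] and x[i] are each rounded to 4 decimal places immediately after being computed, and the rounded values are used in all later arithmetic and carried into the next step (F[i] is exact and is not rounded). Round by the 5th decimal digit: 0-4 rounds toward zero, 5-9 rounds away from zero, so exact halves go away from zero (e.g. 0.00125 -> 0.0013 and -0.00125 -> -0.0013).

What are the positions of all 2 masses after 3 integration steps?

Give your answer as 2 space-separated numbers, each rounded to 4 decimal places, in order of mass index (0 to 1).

Answer: 4.5069 8.9767

Derivation:
Step 0: x=[5.0000 9.0000] v=[-1.0000 0.0000]
Step 1: x=[4.8600 9.0000] v=[-1.4000 0.0000]
Step 2: x=[4.6912 8.9944] v=[-1.6880 -0.0560]
Step 3: x=[4.5069 8.9767] v=[-1.8432 -0.1773]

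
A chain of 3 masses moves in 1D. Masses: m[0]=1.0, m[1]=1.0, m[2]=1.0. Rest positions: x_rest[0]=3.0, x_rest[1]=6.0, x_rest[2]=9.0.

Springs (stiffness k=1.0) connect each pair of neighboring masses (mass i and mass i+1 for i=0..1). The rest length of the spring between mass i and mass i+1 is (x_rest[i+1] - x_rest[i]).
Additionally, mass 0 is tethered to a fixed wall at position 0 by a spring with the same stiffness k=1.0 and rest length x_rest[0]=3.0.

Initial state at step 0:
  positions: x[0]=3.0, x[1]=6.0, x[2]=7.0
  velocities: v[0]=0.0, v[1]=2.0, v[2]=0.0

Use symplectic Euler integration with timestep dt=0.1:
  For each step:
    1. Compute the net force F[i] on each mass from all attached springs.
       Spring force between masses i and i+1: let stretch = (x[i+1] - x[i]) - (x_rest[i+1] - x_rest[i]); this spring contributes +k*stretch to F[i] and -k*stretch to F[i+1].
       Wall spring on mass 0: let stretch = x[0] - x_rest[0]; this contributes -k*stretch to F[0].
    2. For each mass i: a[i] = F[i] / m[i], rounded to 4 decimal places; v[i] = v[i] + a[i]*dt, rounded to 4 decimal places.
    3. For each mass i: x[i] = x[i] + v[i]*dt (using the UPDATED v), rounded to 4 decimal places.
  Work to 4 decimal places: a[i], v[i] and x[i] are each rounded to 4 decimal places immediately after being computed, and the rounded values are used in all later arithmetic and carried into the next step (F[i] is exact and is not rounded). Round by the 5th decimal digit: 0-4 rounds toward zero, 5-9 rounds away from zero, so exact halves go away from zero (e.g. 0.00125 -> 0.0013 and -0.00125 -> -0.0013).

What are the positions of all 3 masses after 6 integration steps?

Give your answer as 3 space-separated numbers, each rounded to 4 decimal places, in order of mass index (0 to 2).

Step 0: x=[3.0000 6.0000 7.0000] v=[0.0000 2.0000 0.0000]
Step 1: x=[3.0000 6.1800 7.0200] v=[0.0000 1.8000 0.2000]
Step 2: x=[3.0018 6.3366 7.0616] v=[0.0180 1.5660 0.4160]
Step 3: x=[3.0069 6.4671 7.1260] v=[0.0513 1.3050 0.6435]
Step 4: x=[3.0166 6.5696 7.2138] v=[0.0966 1.0249 0.8776]
Step 5: x=[3.0316 6.6430 7.3251] v=[0.1502 0.7340 1.1132]
Step 6: x=[3.0524 6.6871 7.4596] v=[0.2082 0.4411 1.3450]

Answer: 3.0524 6.6871 7.4596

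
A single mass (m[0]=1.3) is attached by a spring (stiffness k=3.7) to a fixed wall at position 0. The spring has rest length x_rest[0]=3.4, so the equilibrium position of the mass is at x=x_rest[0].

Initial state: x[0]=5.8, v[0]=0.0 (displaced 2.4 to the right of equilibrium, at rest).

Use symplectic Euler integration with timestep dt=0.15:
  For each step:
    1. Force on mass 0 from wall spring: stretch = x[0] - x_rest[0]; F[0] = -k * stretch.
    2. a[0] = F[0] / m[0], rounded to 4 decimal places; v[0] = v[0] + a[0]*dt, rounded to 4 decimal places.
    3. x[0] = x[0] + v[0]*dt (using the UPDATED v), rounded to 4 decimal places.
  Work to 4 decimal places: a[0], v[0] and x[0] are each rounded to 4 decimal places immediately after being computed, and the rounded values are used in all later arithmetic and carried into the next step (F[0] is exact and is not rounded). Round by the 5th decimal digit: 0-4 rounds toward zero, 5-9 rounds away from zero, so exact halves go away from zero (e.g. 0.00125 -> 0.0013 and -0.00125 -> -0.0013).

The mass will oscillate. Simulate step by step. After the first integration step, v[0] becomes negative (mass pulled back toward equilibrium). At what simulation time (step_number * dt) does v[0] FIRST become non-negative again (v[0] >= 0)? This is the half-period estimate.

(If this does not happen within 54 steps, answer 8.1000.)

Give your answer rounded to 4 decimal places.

Step 0: x=[5.8000] v=[0.0000]
Step 1: x=[5.6463] v=[-1.0246]
Step 2: x=[5.3488] v=[-1.9836]
Step 3: x=[4.9265] v=[-2.8156]
Step 4: x=[4.4064] v=[-3.4673]
Step 5: x=[3.8219] v=[-3.8970]
Step 6: x=[3.2103] v=[-4.0771]
Step 7: x=[2.6109] v=[-3.9961]
Step 8: x=[2.0620] v=[-3.6592]
Step 9: x=[1.5988] v=[-3.0880]
Step 10: x=[1.2510] v=[-2.3190]
Step 11: x=[1.0408] v=[-1.4015]
Step 12: x=[0.9817] v=[-0.3943]
Step 13: x=[1.0774] v=[0.6381]
First v>=0 after going negative at step 13, time=1.9500

Answer: 1.9500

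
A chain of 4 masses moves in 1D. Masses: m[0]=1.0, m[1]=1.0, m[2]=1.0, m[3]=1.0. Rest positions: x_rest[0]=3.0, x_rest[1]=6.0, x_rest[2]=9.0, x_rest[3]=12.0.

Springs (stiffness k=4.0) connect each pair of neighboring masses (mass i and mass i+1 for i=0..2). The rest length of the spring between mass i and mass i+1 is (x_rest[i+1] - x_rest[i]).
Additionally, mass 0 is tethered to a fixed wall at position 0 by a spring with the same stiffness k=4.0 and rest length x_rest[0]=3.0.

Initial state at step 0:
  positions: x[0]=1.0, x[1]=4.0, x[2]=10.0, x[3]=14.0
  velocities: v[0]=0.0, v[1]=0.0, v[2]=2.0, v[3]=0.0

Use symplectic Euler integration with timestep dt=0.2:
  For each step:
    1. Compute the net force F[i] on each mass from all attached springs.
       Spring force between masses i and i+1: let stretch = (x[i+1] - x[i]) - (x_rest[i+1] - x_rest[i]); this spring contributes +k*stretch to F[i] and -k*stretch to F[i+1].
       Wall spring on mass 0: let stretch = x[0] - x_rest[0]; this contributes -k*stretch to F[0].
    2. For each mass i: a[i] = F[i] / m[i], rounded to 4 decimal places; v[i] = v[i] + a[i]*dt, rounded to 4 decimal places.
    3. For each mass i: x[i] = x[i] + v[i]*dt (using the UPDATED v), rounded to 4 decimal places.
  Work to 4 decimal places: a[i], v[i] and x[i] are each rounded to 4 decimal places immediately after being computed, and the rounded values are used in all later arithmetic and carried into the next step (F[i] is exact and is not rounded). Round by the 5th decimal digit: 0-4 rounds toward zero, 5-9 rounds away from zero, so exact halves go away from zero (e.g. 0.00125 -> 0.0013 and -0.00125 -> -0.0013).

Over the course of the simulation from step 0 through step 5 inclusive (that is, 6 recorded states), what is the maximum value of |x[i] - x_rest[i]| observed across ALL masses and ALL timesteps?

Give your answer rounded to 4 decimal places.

Step 0: x=[1.0000 4.0000 10.0000 14.0000] v=[0.0000 0.0000 2.0000 0.0000]
Step 1: x=[1.3200 4.4800 10.0800 13.8400] v=[1.6000 2.4000 0.4000 -0.8000]
Step 2: x=[1.9344 5.3504 9.8656 13.5584] v=[3.0720 4.3520 -1.0720 -1.4080]
Step 3: x=[2.7859 6.3967 9.5196 13.1660] v=[4.2573 5.2314 -1.7299 -1.9622]
Step 4: x=[3.7693 7.3649 9.2574 12.6701] v=[4.9172 4.8411 -1.3111 -2.4793]
Step 5: x=[4.7249 8.0606 9.2384 12.1082] v=[4.7782 3.4786 -0.0949 -2.8095]
Max displacement = 2.0606

Answer: 2.0606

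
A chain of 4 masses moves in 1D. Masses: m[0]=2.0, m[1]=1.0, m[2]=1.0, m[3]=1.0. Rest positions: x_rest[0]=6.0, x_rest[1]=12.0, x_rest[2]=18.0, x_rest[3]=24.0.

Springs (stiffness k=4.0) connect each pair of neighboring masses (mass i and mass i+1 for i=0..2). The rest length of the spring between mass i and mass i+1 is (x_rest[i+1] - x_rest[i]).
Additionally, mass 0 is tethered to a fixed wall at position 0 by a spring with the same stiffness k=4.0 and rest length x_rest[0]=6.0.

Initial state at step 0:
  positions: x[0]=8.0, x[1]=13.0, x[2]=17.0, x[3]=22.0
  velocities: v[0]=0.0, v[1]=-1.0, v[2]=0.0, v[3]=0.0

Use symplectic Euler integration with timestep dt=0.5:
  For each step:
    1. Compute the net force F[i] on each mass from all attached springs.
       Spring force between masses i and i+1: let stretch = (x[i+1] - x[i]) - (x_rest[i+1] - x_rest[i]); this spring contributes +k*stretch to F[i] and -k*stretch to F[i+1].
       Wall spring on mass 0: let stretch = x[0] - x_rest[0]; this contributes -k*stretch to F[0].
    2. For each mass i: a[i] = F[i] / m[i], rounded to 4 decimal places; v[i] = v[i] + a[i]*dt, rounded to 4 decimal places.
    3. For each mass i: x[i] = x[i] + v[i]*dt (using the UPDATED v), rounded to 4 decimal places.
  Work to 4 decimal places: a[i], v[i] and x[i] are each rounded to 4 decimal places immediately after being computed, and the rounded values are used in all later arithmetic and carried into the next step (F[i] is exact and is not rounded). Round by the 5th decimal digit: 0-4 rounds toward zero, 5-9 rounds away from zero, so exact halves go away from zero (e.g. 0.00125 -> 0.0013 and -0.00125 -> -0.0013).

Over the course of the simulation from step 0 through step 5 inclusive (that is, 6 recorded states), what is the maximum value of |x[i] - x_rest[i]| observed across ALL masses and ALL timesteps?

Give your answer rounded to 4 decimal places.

Answer: 2.5000

Derivation:
Step 0: x=[8.0000 13.0000 17.0000 22.0000] v=[0.0000 -1.0000 0.0000 0.0000]
Step 1: x=[6.5000 11.5000 18.0000 23.0000] v=[-3.0000 -3.0000 2.0000 2.0000]
Step 2: x=[4.2500 11.5000 17.5000 25.0000] v=[-4.5000 0.0000 -1.0000 4.0000]
Step 3: x=[3.5000 10.2500 18.5000 25.5000] v=[-1.5000 -2.5000 2.0000 1.0000]
Step 4: x=[4.3750 10.5000 18.2500 25.0000] v=[1.7500 0.5000 -0.5000 -1.0000]
Step 5: x=[6.1250 12.3750 17.0000 23.7500] v=[3.5000 3.7500 -2.5000 -2.5000]
Max displacement = 2.5000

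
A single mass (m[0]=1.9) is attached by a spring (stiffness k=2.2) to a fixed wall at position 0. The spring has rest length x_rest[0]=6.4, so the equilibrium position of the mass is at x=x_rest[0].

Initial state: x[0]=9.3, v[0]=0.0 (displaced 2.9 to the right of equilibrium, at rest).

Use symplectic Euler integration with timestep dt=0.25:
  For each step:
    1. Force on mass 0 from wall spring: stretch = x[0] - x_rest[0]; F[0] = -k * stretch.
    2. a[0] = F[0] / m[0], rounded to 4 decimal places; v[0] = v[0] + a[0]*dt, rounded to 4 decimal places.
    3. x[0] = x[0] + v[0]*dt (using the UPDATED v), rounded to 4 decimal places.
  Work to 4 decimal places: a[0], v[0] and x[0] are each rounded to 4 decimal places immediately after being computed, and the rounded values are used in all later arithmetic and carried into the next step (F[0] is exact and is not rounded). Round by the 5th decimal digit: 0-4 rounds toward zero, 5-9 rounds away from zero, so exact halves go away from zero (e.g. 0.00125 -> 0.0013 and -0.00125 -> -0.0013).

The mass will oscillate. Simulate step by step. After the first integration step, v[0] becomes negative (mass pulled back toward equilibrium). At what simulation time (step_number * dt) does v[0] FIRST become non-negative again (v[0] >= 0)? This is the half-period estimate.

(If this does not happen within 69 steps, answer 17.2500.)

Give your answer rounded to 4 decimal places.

Step 0: x=[9.3000] v=[0.0000]
Step 1: x=[9.0901] v=[-0.8395]
Step 2: x=[8.6856] v=[-1.6182]
Step 3: x=[8.1157] v=[-2.2798]
Step 4: x=[7.4216] v=[-2.7765]
Step 5: x=[6.6536] v=[-3.0722]
Step 6: x=[5.8672] v=[-3.1456]
Step 7: x=[5.1194] v=[-2.9914]
Step 8: x=[4.4642] v=[-2.6207]
Step 9: x=[3.9491] v=[-2.0603]
Step 10: x=[3.6114] v=[-1.3508]
Step 11: x=[3.4755] v=[-0.5436]
Step 12: x=[3.5513] v=[0.3030]
First v>=0 after going negative at step 12, time=3.0000

Answer: 3.0000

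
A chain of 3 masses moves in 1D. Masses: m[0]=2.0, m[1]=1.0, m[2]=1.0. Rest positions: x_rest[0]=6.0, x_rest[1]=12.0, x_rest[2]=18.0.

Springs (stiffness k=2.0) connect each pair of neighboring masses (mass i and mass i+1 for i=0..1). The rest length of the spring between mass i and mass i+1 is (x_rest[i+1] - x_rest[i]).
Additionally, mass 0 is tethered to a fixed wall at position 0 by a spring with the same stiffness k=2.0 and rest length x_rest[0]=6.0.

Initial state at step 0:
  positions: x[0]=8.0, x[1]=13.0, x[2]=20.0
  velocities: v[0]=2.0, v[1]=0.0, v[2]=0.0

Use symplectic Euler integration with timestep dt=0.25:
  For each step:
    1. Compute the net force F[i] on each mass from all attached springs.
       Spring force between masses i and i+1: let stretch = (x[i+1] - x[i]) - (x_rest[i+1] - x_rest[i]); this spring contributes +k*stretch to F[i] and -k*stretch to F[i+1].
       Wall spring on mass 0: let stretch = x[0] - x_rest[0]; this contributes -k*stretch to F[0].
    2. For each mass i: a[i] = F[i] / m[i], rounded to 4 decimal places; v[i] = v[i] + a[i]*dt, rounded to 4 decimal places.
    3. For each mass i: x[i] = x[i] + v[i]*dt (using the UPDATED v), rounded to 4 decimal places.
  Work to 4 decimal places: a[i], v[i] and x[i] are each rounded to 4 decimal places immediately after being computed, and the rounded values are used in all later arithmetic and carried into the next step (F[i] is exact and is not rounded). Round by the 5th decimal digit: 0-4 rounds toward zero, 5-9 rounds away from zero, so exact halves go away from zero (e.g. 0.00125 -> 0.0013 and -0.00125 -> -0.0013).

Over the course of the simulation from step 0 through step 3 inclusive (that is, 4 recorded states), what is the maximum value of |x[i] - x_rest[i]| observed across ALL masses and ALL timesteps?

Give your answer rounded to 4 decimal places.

Answer: 2.4141

Derivation:
Step 0: x=[8.0000 13.0000 20.0000] v=[2.0000 0.0000 0.0000]
Step 1: x=[8.3125 13.2500 19.8750] v=[1.2500 1.0000 -0.5000]
Step 2: x=[8.4141 13.7110 19.6719] v=[0.4063 1.8438 -0.8125]
Step 3: x=[8.3209 14.2550 19.4737] v=[-0.3730 2.1758 -0.7930]
Max displacement = 2.4141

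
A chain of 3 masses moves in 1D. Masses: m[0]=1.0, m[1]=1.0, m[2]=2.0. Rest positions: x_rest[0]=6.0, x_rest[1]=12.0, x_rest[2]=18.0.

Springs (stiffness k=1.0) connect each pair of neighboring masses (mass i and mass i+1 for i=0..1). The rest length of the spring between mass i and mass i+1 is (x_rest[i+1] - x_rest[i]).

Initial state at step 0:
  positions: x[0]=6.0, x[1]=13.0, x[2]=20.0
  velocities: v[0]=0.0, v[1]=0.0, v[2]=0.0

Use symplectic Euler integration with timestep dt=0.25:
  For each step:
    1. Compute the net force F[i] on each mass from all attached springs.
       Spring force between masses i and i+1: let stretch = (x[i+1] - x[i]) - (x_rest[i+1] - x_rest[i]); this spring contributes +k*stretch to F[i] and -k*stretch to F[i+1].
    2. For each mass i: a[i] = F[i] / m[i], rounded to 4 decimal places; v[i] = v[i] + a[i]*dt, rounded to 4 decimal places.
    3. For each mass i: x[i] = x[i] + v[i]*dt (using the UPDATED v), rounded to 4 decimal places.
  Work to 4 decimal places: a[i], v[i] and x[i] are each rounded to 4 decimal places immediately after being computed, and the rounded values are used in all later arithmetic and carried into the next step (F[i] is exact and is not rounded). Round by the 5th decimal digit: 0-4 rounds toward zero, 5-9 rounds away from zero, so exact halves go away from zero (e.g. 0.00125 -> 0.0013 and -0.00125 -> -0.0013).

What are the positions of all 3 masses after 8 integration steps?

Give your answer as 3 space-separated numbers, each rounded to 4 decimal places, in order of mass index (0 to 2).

Step 0: x=[6.0000 13.0000 20.0000] v=[0.0000 0.0000 0.0000]
Step 1: x=[6.0625 13.0000 19.9688] v=[0.2500 0.0000 -0.1250]
Step 2: x=[6.1836 13.0020 19.9073] v=[0.4844 0.0078 -0.2461]
Step 3: x=[6.3559 13.0094 19.8175] v=[0.6890 0.0295 -0.3593]
Step 4: x=[6.5690 13.0265 19.7024] v=[0.8524 0.0682 -0.4603]
Step 5: x=[6.8107 13.0572 19.5662] v=[0.9668 0.1228 -0.5448]
Step 6: x=[7.0678 13.1043 19.4141] v=[1.0284 0.1884 -0.6084]
Step 7: x=[7.3272 13.1685 19.2523] v=[1.0375 0.2567 -0.6471]
Step 8: x=[7.5767 13.2478 19.0879] v=[0.9978 0.3173 -0.6576]

Answer: 7.5767 13.2478 19.0879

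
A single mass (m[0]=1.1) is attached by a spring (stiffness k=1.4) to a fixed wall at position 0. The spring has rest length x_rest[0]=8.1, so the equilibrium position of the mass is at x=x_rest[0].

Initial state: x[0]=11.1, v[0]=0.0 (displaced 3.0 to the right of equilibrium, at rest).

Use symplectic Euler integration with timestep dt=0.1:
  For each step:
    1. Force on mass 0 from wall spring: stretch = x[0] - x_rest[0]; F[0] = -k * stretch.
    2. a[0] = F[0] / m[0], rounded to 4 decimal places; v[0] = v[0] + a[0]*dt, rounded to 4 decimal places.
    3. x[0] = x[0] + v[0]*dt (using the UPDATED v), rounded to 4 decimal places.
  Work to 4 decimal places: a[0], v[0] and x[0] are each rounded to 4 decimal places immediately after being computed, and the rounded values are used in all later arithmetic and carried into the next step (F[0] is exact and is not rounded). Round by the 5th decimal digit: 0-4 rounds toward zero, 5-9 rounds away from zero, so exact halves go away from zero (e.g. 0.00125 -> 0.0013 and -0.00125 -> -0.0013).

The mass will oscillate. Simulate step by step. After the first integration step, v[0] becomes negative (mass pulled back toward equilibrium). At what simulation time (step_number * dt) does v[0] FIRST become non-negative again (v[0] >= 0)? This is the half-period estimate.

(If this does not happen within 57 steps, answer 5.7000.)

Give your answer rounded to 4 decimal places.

Answer: 2.8000

Derivation:
Step 0: x=[11.1000] v=[0.0000]
Step 1: x=[11.0618] v=[-0.3818]
Step 2: x=[10.9859] v=[-0.7588]
Step 3: x=[10.8733] v=[-1.1261]
Step 4: x=[10.7254] v=[-1.4791]
Step 5: x=[10.5441] v=[-1.8132]
Step 6: x=[10.3317] v=[-2.1243]
Step 7: x=[10.0909] v=[-2.4083]
Step 8: x=[9.8247] v=[-2.6617]
Step 9: x=[9.5366] v=[-2.8812]
Step 10: x=[9.2302] v=[-3.0640]
Step 11: x=[8.9094] v=[-3.2078]
Step 12: x=[8.5783] v=[-3.3108]
Step 13: x=[8.2411] v=[-3.3717]
Step 14: x=[7.9021] v=[-3.3897]
Step 15: x=[7.5657] v=[-3.3645]
Step 16: x=[7.2361] v=[-3.2965]
Step 17: x=[6.9174] v=[-3.1866]
Step 18: x=[6.6138] v=[-3.0361]
Step 19: x=[6.3291] v=[-2.8470]
Step 20: x=[6.0669] v=[-2.6216]
Step 21: x=[5.8306] v=[-2.3628]
Step 22: x=[5.6232] v=[-2.0740]
Step 23: x=[5.4473] v=[-1.7588]
Step 24: x=[5.3052] v=[-1.4212]
Step 25: x=[5.1987] v=[-1.0655]
Step 26: x=[5.1291] v=[-0.6962]
Step 27: x=[5.0973] v=[-0.3181]
Step 28: x=[5.1037] v=[0.0641]
First v>=0 after going negative at step 28, time=2.8000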